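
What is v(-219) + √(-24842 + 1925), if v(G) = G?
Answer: -219 + I*√22917 ≈ -219.0 + 151.38*I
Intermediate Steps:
v(-219) + √(-24842 + 1925) = -219 + √(-24842 + 1925) = -219 + √(-22917) = -219 + I*√22917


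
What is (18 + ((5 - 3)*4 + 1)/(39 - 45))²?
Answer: 1089/4 ≈ 272.25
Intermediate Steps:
(18 + ((5 - 3)*4 + 1)/(39 - 45))² = (18 + (2*4 + 1)/(-6))² = (18 + (8 + 1)*(-⅙))² = (18 + 9*(-⅙))² = (18 - 3/2)² = (33/2)² = 1089/4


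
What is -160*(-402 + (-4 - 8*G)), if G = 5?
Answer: 71360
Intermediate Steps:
-160*(-402 + (-4 - 8*G)) = -160*(-402 + (-4 - 8*5)) = -160*(-402 + (-4 - 40)) = -160*(-402 - 44) = -160*(-446) = 71360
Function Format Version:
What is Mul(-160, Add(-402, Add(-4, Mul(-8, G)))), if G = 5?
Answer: 71360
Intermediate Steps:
Mul(-160, Add(-402, Add(-4, Mul(-8, G)))) = Mul(-160, Add(-402, Add(-4, Mul(-8, 5)))) = Mul(-160, Add(-402, Add(-4, -40))) = Mul(-160, Add(-402, -44)) = Mul(-160, -446) = 71360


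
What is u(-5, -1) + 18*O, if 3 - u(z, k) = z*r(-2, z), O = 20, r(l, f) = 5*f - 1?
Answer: 233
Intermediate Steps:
r(l, f) = -1 + 5*f
u(z, k) = 3 - z*(-1 + 5*z)
u(-5, -1) + 18*O = (3 - 1*(-5)*(-1 + 5*(-5))) + 18*20 = (3 - 1*(-5)*(-1 - 25)) + 360 = (3 - 1*(-5)*(-26)) + 360 = (3 - 130) + 360 = -127 + 360 = 233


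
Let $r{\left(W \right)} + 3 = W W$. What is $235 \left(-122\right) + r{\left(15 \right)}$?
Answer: $-28448$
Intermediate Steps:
$r{\left(W \right)} = -3 + W^{2}$ ($r{\left(W \right)} = -3 + W W = -3 + W^{2}$)
$235 \left(-122\right) + r{\left(15 \right)} = 235 \left(-122\right) - \left(3 - 15^{2}\right) = -28670 + \left(-3 + 225\right) = -28670 + 222 = -28448$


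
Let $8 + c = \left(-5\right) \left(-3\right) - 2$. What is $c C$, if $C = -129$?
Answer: $-645$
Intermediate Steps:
$c = 5$ ($c = -8 - -13 = -8 + \left(15 - 2\right) = -8 + 13 = 5$)
$c C = 5 \left(-129\right) = -645$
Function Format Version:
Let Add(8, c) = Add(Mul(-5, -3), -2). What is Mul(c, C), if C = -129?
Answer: -645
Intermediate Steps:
c = 5 (c = Add(-8, Add(Mul(-5, -3), -2)) = Add(-8, Add(15, -2)) = Add(-8, 13) = 5)
Mul(c, C) = Mul(5, -129) = -645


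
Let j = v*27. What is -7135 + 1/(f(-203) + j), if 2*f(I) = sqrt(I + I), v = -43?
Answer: -19236283397/2696045 - I*sqrt(406)/2696045 ≈ -7135.0 - 7.4737e-6*I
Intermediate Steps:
j = -1161 (j = -43*27 = -1161)
f(I) = sqrt(2)*sqrt(I)/2 (f(I) = sqrt(I + I)/2 = sqrt(2*I)/2 = (sqrt(2)*sqrt(I))/2 = sqrt(2)*sqrt(I)/2)
-7135 + 1/(f(-203) + j) = -7135 + 1/(sqrt(2)*sqrt(-203)/2 - 1161) = -7135 + 1/(sqrt(2)*(I*sqrt(203))/2 - 1161) = -7135 + 1/(I*sqrt(406)/2 - 1161) = -7135 + 1/(-1161 + I*sqrt(406)/2)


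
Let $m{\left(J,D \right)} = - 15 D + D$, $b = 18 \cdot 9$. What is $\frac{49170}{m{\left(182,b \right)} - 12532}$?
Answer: $- \frac{4917}{1480} \approx -3.3223$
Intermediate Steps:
$b = 162$
$m{\left(J,D \right)} = - 14 D$
$\frac{49170}{m{\left(182,b \right)} - 12532} = \frac{49170}{\left(-14\right) 162 - 12532} = \frac{49170}{-2268 - 12532} = \frac{49170}{-14800} = 49170 \left(- \frac{1}{14800}\right) = - \frac{4917}{1480}$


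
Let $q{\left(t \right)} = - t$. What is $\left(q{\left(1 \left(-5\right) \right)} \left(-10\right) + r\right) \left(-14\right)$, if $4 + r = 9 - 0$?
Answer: $630$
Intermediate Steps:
$r = 5$ ($r = -4 + \left(9 - 0\right) = -4 + \left(9 + 0\right) = -4 + 9 = 5$)
$\left(q{\left(1 \left(-5\right) \right)} \left(-10\right) + r\right) \left(-14\right) = \left(- 1 \left(-5\right) \left(-10\right) + 5\right) \left(-14\right) = \left(\left(-1\right) \left(-5\right) \left(-10\right) + 5\right) \left(-14\right) = \left(5 \left(-10\right) + 5\right) \left(-14\right) = \left(-50 + 5\right) \left(-14\right) = \left(-45\right) \left(-14\right) = 630$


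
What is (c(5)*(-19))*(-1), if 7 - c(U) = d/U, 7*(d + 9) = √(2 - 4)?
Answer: 836/5 - 19*I*√2/35 ≈ 167.2 - 0.76772*I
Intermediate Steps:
d = -9 + I*√2/7 (d = -9 + √(2 - 4)/7 = -9 + √(-2)/7 = -9 + (I*√2)/7 = -9 + I*√2/7 ≈ -9.0 + 0.20203*I)
c(U) = 7 - (-9 + I*√2/7)/U
(c(5)*(-19))*(-1) = (((⅐)*(63 + 49*5 - I*√2)/5)*(-19))*(-1) = (((⅐)*(⅕)*(63 + 245 - I*√2))*(-19))*(-1) = (((⅐)*(⅕)*(308 - I*√2))*(-19))*(-1) = ((44/5 - I*√2/35)*(-19))*(-1) = (-836/5 + 19*I*√2/35)*(-1) = 836/5 - 19*I*√2/35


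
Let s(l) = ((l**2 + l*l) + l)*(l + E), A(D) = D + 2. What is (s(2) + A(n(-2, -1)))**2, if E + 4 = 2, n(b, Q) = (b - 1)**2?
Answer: 121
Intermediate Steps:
n(b, Q) = (-1 + b)**2
A(D) = 2 + D
E = -2 (E = -4 + 2 = -2)
s(l) = (-2 + l)*(l + 2*l**2) (s(l) = ((l**2 + l*l) + l)*(l - 2) = ((l**2 + l**2) + l)*(-2 + l) = (2*l**2 + l)*(-2 + l) = (l + 2*l**2)*(-2 + l) = (-2 + l)*(l + 2*l**2))
(s(2) + A(n(-2, -1)))**2 = (2*(-2 - 3*2 + 2*2**2) + (2 + (-1 - 2)**2))**2 = (2*(-2 - 6 + 2*4) + (2 + (-3)**2))**2 = (2*(-2 - 6 + 8) + (2 + 9))**2 = (2*0 + 11)**2 = (0 + 11)**2 = 11**2 = 121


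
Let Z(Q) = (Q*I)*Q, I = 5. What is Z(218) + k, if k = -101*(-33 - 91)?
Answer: 250144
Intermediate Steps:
Z(Q) = 5*Q² (Z(Q) = (Q*5)*Q = (5*Q)*Q = 5*Q²)
k = 12524 (k = -101*(-124) = 12524)
Z(218) + k = 5*218² + 12524 = 5*47524 + 12524 = 237620 + 12524 = 250144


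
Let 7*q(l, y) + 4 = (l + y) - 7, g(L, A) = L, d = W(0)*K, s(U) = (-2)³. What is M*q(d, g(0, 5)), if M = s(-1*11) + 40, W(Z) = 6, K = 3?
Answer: 32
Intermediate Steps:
s(U) = -8
d = 18 (d = 6*3 = 18)
q(l, y) = -11/7 + l/7 + y/7 (q(l, y) = -4/7 + ((l + y) - 7)/7 = -4/7 + (-7 + l + y)/7 = -4/7 + (-1 + l/7 + y/7) = -11/7 + l/7 + y/7)
M = 32 (M = -8 + 40 = 32)
M*q(d, g(0, 5)) = 32*(-11/7 + (⅐)*18 + (⅐)*0) = 32*(-11/7 + 18/7 + 0) = 32*1 = 32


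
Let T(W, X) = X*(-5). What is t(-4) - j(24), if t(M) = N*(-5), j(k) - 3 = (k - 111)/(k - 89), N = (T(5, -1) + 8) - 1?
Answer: -4182/65 ≈ -64.339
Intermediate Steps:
T(W, X) = -5*X
N = 12 (N = (-5*(-1) + 8) - 1 = (5 + 8) - 1 = 13 - 1 = 12)
j(k) = 3 + (-111 + k)/(-89 + k) (j(k) = 3 + (k - 111)/(k - 89) = 3 + (-111 + k)/(-89 + k))
t(M) = -60 (t(M) = 12*(-5) = -60)
t(-4) - j(24) = -60 - 2*(-189 + 2*24)/(-89 + 24) = -60 - 2*(-189 + 48)/(-65) = -60 - 2*(-1)*(-141)/65 = -60 - 1*282/65 = -60 - 282/65 = -4182/65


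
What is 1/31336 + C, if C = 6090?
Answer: 190836241/31336 ≈ 6090.0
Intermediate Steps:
1/31336 + C = 1/31336 + 6090 = 190836241/31336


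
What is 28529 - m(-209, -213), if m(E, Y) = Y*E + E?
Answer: -15779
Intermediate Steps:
m(E, Y) = E + E*Y (m(E, Y) = E*Y + E = E + E*Y)
28529 - m(-209, -213) = 28529 - (-209)*(1 - 213) = 28529 - (-209)*(-212) = 28529 - 1*44308 = 28529 - 44308 = -15779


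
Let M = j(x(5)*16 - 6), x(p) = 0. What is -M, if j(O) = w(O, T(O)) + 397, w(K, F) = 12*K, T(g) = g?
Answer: -325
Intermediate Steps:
j(O) = 397 + 12*O (j(O) = 12*O + 397 = 397 + 12*O)
M = 325 (M = 397 + 12*(0*16 - 6) = 397 + 12*(0 - 6) = 397 + 12*(-6) = 397 - 72 = 325)
-M = -1*325 = -325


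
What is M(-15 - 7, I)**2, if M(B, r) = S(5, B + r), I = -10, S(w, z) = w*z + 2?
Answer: 24964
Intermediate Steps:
S(w, z) = 2 + w*z
M(B, r) = 2 + 5*B + 5*r (M(B, r) = 2 + 5*(B + r) = 2 + (5*B + 5*r) = 2 + 5*B + 5*r)
M(-15 - 7, I)**2 = (2 + 5*(-15 - 7) + 5*(-10))**2 = (2 + 5*(-22) - 50)**2 = (2 - 110 - 50)**2 = (-158)**2 = 24964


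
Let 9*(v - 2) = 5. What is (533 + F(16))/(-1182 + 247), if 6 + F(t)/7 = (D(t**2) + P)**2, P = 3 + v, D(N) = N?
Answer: -38828983/75735 ≈ -512.70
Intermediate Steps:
v = 23/9 (v = 2 + (1/9)*5 = 2 + 5/9 = 23/9 ≈ 2.5556)
P = 50/9 (P = 3 + 23/9 = 50/9 ≈ 5.5556)
F(t) = -42 + 7*(50/9 + t**2)**2 (F(t) = -42 + 7*(t**2 + 50/9)**2 = -42 + 7*(50/9 + t**2)**2)
(533 + F(16))/(-1182 + 247) = (533 + (-42 + 7*(50 + 9*16**2)**2/81))/(-1182 + 247) = (533 + (-42 + 7*(50 + 9*256)**2/81))/(-935) = (533 + (-42 + 7*(50 + 2304)**2/81))*(-1/935) = (533 + (-42 + (7/81)*2354**2))*(-1/935) = (533 + (-42 + (7/81)*5541316))*(-1/935) = (533 + (-42 + 38789212/81))*(-1/935) = (533 + 38785810/81)*(-1/935) = (38828983/81)*(-1/935) = -38828983/75735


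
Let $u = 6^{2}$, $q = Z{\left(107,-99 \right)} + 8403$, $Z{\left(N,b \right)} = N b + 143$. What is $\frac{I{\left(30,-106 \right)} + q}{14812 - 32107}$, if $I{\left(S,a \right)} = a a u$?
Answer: $- \frac{402449}{17295} \approx -23.27$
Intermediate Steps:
$Z{\left(N,b \right)} = 143 + N b$
$q = -2047$ ($q = \left(143 + 107 \left(-99\right)\right) + 8403 = \left(143 - 10593\right) + 8403 = -10450 + 8403 = -2047$)
$u = 36$
$I{\left(S,a \right)} = 36 a^{2}$ ($I{\left(S,a \right)} = a a 36 = a^{2} \cdot 36 = 36 a^{2}$)
$\frac{I{\left(30,-106 \right)} + q}{14812 - 32107} = \frac{36 \left(-106\right)^{2} - 2047}{14812 - 32107} = \frac{36 \cdot 11236 - 2047}{-17295} = \left(404496 - 2047\right) \left(- \frac{1}{17295}\right) = 402449 \left(- \frac{1}{17295}\right) = - \frac{402449}{17295}$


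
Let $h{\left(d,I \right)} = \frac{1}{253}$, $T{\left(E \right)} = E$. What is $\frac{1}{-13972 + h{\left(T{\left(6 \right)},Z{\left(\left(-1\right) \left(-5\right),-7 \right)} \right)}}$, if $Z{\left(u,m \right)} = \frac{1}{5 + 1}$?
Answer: $- \frac{253}{3534915} \approx -7.1572 \cdot 10^{-5}$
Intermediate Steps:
$Z{\left(u,m \right)} = \frac{1}{6}$
$h{\left(d,I \right)} = \frac{1}{253}$
$\frac{1}{-13972 + h{\left(T{\left(6 \right)},Z{\left(\left(-1\right) \left(-5\right),-7 \right)} \right)}} = \frac{1}{-13972 + \frac{1}{253}} = \frac{1}{- \frac{3534915}{253}} = - \frac{253}{3534915}$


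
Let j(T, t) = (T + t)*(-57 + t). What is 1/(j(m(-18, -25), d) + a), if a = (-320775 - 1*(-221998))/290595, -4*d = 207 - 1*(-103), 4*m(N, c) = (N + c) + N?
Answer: 2324760/29000300189 ≈ 8.0163e-5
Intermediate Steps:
m(N, c) = N/2 + c/4 (m(N, c) = ((N + c) + N)/4 = (c + 2*N)/4 = N/2 + c/4)
d = -155/2 (d = -(207 - 1*(-103))/4 = -(207 + 103)/4 = -¼*310 = -155/2 ≈ -77.500)
j(T, t) = (-57 + t)*(T + t)
a = -98777/290595 (a = (-320775 + 221998)*(1/290595) = -98777*1/290595 = -98777/290595 ≈ -0.33991)
1/(j(m(-18, -25), d) + a) = 1/(((-155/2)² - 57*((½)*(-18) + (¼)*(-25)) - 57*(-155/2) + ((½)*(-18) + (¼)*(-25))*(-155/2)) - 98777/290595) = 1/((24025/4 - 57*(-9 - 25/4) + 8835/2 + (-9 - 25/4)*(-155/2)) - 98777/290595) = 1/((24025/4 - 57*(-61/4) + 8835/2 - 61/4*(-155/2)) - 98777/290595) = 1/((24025/4 + 3477/4 + 8835/2 + 9455/8) - 98777/290595) = 1/(99799/8 - 98777/290595) = 1/(29000300189/2324760) = 2324760/29000300189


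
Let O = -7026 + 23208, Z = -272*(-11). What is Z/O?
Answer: 1496/8091 ≈ 0.18490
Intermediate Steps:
Z = 2992
O = 16182
Z/O = 2992/16182 = 2992*(1/16182) = 1496/8091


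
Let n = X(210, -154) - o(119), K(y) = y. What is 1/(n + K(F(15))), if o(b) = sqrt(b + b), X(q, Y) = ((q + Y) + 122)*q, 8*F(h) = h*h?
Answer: 2394120/89559524993 + 64*sqrt(238)/89559524993 ≈ 2.6743e-5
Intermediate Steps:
F(h) = h**2/8 (F(h) = (h*h)/8 = h**2/8)
X(q, Y) = q*(122 + Y + q) (X(q, Y) = ((Y + q) + 122)*q = (122 + Y + q)*q = q*(122 + Y + q))
o(b) = sqrt(2)*sqrt(b) (o(b) = sqrt(2*b) = sqrt(2)*sqrt(b))
n = 37380 - sqrt(238) (n = 210*(122 - 154 + 210) - sqrt(2)*sqrt(119) = 210*178 - sqrt(238) = 37380 - sqrt(238) ≈ 37365.)
1/(n + K(F(15))) = 1/((37380 - sqrt(238)) + (1/8)*15**2) = 1/((37380 - sqrt(238)) + (1/8)*225) = 1/((37380 - sqrt(238)) + 225/8) = 1/(299265/8 - sqrt(238))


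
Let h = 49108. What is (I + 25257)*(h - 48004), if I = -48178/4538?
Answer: 63241584576/2269 ≈ 2.7872e+7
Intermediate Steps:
I = -24089/2269 (I = -48178*1/4538 = -24089/2269 ≈ -10.617)
(I + 25257)*(h - 48004) = (-24089/2269 + 25257)*(49108 - 48004) = (57284044/2269)*1104 = 63241584576/2269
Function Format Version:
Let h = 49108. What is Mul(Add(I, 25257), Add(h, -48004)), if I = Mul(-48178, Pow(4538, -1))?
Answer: Rational(63241584576, 2269) ≈ 2.7872e+7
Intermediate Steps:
I = Rational(-24089, 2269) (I = Mul(-48178, Rational(1, 4538)) = Rational(-24089, 2269) ≈ -10.617)
Mul(Add(I, 25257), Add(h, -48004)) = Mul(Add(Rational(-24089, 2269), 25257), Add(49108, -48004)) = Mul(Rational(57284044, 2269), 1104) = Rational(63241584576, 2269)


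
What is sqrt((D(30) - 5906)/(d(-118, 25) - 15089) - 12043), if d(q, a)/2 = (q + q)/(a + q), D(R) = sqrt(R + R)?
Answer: sqrt(-23698189974756385 - 260921730*sqrt(15))/1402805 ≈ 109.74*I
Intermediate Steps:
D(R) = sqrt(2)*sqrt(R) (D(R) = sqrt(2*R) = sqrt(2)*sqrt(R))
d(q, a) = 4*q/(a + q) (d(q, a) = 2*((q + q)/(a + q)) = 2*((2*q)/(a + q)) = 2*(2*q/(a + q)) = 4*q/(a + q))
sqrt((D(30) - 5906)/(d(-118, 25) - 15089) - 12043) = sqrt((sqrt(2)*sqrt(30) - 5906)/(4*(-118)/(25 - 118) - 15089) - 12043) = sqrt((2*sqrt(15) - 5906)/(4*(-118)/(-93) - 15089) - 12043) = sqrt((-5906 + 2*sqrt(15))/(4*(-118)*(-1/93) - 15089) - 12043) = sqrt((-5906 + 2*sqrt(15))/(472/93 - 15089) - 12043) = sqrt((-5906 + 2*sqrt(15))/(-1402805/93) - 12043) = sqrt((-5906 + 2*sqrt(15))*(-93/1402805) - 12043) = sqrt((549258/1402805 - 186*sqrt(15)/1402805) - 12043) = sqrt(-16893431357/1402805 - 186*sqrt(15)/1402805)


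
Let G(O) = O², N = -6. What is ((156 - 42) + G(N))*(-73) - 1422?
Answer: -12372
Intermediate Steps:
((156 - 42) + G(N))*(-73) - 1422 = ((156 - 42) + (-6)²)*(-73) - 1422 = (114 + 36)*(-73) - 1422 = 150*(-73) - 1422 = -10950 - 1422 = -12372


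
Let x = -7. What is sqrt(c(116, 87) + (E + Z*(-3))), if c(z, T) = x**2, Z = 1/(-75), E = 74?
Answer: 2*sqrt(769)/5 ≈ 11.092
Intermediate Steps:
Z = -1/75 ≈ -0.013333
c(z, T) = 49 (c(z, T) = (-7)**2 = 49)
sqrt(c(116, 87) + (E + Z*(-3))) = sqrt(49 + (74 - 1/75*(-3))) = sqrt(49 + (74 + 1/25)) = sqrt(49 + 1851/25) = sqrt(3076/25) = 2*sqrt(769)/5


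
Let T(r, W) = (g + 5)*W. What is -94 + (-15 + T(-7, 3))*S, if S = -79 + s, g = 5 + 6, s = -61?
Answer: -4714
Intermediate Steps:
g = 11
T(r, W) = 16*W (T(r, W) = (11 + 5)*W = 16*W)
S = -140 (S = -79 - 61 = -140)
-94 + (-15 + T(-7, 3))*S = -94 + (-15 + 16*3)*(-140) = -94 + (-15 + 48)*(-140) = -94 + 33*(-140) = -94 - 4620 = -4714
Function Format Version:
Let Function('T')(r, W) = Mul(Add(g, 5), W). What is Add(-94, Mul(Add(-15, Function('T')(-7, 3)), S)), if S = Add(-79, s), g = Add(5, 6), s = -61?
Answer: -4714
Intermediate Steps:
g = 11
Function('T')(r, W) = Mul(16, W) (Function('T')(r, W) = Mul(Add(11, 5), W) = Mul(16, W))
S = -140 (S = Add(-79, -61) = -140)
Add(-94, Mul(Add(-15, Function('T')(-7, 3)), S)) = Add(-94, Mul(Add(-15, Mul(16, 3)), -140)) = Add(-94, Mul(Add(-15, 48), -140)) = Add(-94, Mul(33, -140)) = Add(-94, -4620) = -4714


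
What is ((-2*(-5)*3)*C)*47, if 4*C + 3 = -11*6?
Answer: -48645/2 ≈ -24323.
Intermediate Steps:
C = -69/4 (C = -3/4 + (-11*6)/4 = -3/4 + (1/4)*(-66) = -3/4 - 33/2 = -69/4 ≈ -17.250)
((-2*(-5)*3)*C)*47 = ((-2*(-5)*3)*(-69/4))*47 = ((10*3)*(-69/4))*47 = (30*(-69/4))*47 = -1035/2*47 = -48645/2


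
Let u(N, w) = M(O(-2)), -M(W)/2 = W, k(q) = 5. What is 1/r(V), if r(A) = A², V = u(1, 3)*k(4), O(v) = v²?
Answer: 1/1600 ≈ 0.00062500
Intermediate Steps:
M(W) = -2*W
u(N, w) = -8 (u(N, w) = -2*(-2)² = -2*4 = -8)
V = -40 (V = -8*5 = -40)
1/r(V) = 1/((-40)²) = 1/1600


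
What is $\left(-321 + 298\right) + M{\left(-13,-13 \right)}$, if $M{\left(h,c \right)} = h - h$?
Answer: $-23$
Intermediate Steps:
$M{\left(h,c \right)} = 0$
$\left(-321 + 298\right) + M{\left(-13,-13 \right)} = \left(-321 + 298\right) + 0 = -23 + 0 = -23$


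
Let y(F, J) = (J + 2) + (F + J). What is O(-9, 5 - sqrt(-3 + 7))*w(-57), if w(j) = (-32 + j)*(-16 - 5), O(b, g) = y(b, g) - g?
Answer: -7476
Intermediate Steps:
y(F, J) = 2 + F + 2*J (y(F, J) = (2 + J) + (F + J) = 2 + F + 2*J)
O(b, g) = 2 + b + g (O(b, g) = (2 + b + 2*g) - g = 2 + b + g)
w(j) = 672 - 21*j (w(j) = (-32 + j)*(-21) = 672 - 21*j)
O(-9, 5 - sqrt(-3 + 7))*w(-57) = (2 - 9 + (5 - sqrt(-3 + 7)))*(672 - 21*(-57)) = (2 - 9 + (5 - sqrt(4)))*(672 + 1197) = (2 - 9 + (5 - 1*2))*1869 = (2 - 9 + (5 - 2))*1869 = (2 - 9 + 3)*1869 = -4*1869 = -7476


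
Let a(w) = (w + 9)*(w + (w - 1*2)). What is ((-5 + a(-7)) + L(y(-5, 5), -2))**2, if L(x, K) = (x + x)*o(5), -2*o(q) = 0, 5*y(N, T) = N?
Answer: 1369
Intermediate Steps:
y(N, T) = N/5
o(q) = 0 (o(q) = -1/2*0 = 0)
L(x, K) = 0 (L(x, K) = (x + x)*0 = (2*x)*0 = 0)
a(w) = (-2 + 2*w)*(9 + w) (a(w) = (9 + w)*(w + (w - 2)) = (9 + w)*(w + (-2 + w)) = (9 + w)*(-2 + 2*w) = (-2 + 2*w)*(9 + w))
((-5 + a(-7)) + L(y(-5, 5), -2))**2 = ((-5 + (-18 + 2*(-7)**2 + 16*(-7))) + 0)**2 = ((-5 + (-18 + 2*49 - 112)) + 0)**2 = ((-5 + (-18 + 98 - 112)) + 0)**2 = ((-5 - 32) + 0)**2 = (-37 + 0)**2 = (-37)**2 = 1369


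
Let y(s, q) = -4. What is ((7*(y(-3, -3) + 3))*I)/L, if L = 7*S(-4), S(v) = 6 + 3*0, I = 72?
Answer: -12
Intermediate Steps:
S(v) = 6 (S(v) = 6 + 0 = 6)
L = 42 (L = 7*6 = 42)
((7*(y(-3, -3) + 3))*I)/L = ((7*(-4 + 3))*72)/42 = ((7*(-1))*72)*(1/42) = -7*72*(1/42) = -504*1/42 = -12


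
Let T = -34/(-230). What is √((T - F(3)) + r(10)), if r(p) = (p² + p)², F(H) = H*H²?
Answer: 6*√4435205/115 ≈ 109.88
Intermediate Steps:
F(H) = H³
r(p) = (p + p²)²
T = 17/115 (T = -34*(-1/230) = 17/115 ≈ 0.14783)
√((T - F(3)) + r(10)) = √((17/115 - 1*3³) + 10²*(1 + 10)²) = √((17/115 - 1*27) + 100*11²) = √((17/115 - 27) + 100*121) = √(-3088/115 + 12100) = √(1388412/115) = 6*√4435205/115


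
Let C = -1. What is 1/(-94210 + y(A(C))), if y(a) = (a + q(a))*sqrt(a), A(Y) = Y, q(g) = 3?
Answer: -47105/4437762052 - I/4437762052 ≈ -1.0615e-5 - 2.2534e-10*I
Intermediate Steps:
y(a) = sqrt(a)*(3 + a) (y(a) = (a + 3)*sqrt(a) = (3 + a)*sqrt(a) = sqrt(a)*(3 + a))
1/(-94210 + y(A(C))) = 1/(-94210 + sqrt(-1)*(3 - 1)) = 1/(-94210 + I*2) = 1/(-94210 + 2*I) = (-94210 - 2*I)/8875524104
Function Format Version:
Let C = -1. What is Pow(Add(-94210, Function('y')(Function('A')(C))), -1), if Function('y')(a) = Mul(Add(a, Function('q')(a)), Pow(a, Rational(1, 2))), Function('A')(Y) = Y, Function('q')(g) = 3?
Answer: Add(Rational(-47105, 4437762052), Mul(Rational(-1, 4437762052), I)) ≈ Add(-1.0615e-5, Mul(-2.2534e-10, I))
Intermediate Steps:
Function('y')(a) = Mul(Pow(a, Rational(1, 2)), Add(3, a)) (Function('y')(a) = Mul(Add(a, 3), Pow(a, Rational(1, 2))) = Mul(Add(3, a), Pow(a, Rational(1, 2))) = Mul(Pow(a, Rational(1, 2)), Add(3, a)))
Pow(Add(-94210, Function('y')(Function('A')(C))), -1) = Pow(Add(-94210, Mul(Pow(-1, Rational(1, 2)), Add(3, -1))), -1) = Pow(Add(-94210, Mul(I, 2)), -1) = Pow(Add(-94210, Mul(2, I)), -1) = Mul(Rational(1, 8875524104), Add(-94210, Mul(-2, I)))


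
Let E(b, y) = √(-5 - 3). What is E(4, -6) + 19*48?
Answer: 912 + 2*I*√2 ≈ 912.0 + 2.8284*I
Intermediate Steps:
E(b, y) = 2*I*√2 (E(b, y) = √(-8) = 2*I*√2)
E(4, -6) + 19*48 = 2*I*√2 + 19*48 = 2*I*√2 + 912 = 912 + 2*I*√2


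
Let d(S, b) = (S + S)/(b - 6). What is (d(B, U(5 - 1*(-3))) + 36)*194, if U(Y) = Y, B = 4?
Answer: 7760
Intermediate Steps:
d(S, b) = 2*S/(-6 + b) (d(S, b) = (2*S)/(-6 + b) = 2*S/(-6 + b))
(d(B, U(5 - 1*(-3))) + 36)*194 = (2*4/(-6 + (5 - 1*(-3))) + 36)*194 = (2*4/(-6 + (5 + 3)) + 36)*194 = (2*4/(-6 + 8) + 36)*194 = (2*4/2 + 36)*194 = (2*4*(1/2) + 36)*194 = (4 + 36)*194 = 40*194 = 7760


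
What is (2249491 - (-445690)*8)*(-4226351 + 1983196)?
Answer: -13043970999705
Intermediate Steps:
(2249491 - (-445690)*8)*(-4226351 + 1983196) = (2249491 - 6367*(-560))*(-2243155) = (2249491 + 3565520)*(-2243155) = 5815011*(-2243155) = -13043970999705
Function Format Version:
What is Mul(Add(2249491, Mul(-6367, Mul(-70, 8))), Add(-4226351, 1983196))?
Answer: -13043970999705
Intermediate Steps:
Mul(Add(2249491, Mul(-6367, Mul(-70, 8))), Add(-4226351, 1983196)) = Mul(Add(2249491, Mul(-6367, -560)), -2243155) = Mul(Add(2249491, 3565520), -2243155) = Mul(5815011, -2243155) = -13043970999705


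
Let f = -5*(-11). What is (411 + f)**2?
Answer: 217156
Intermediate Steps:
f = 55
(411 + f)**2 = (411 + 55)**2 = 466**2 = 217156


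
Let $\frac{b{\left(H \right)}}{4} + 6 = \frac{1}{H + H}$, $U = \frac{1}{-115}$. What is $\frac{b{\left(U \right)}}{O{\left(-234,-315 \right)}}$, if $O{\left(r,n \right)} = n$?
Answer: $\frac{254}{315} \approx 0.80635$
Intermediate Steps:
$U = - \frac{1}{115} \approx -0.0086956$
$b{\left(H \right)} = -24 + \frac{2}{H}$ ($b{\left(H \right)} = -24 + \frac{4}{H + H} = -24 + \frac{4}{2 H} = -24 + 4 \frac{1}{2 H} = -24 + \frac{2}{H}$)
$\frac{b{\left(U \right)}}{O{\left(-234,-315 \right)}} = \frac{-24 + \frac{2}{- \frac{1}{115}}}{-315} = \left(-24 + 2 \left(-115\right)\right) \left(- \frac{1}{315}\right) = \left(-24 - 230\right) \left(- \frac{1}{315}\right) = \left(-254\right) \left(- \frac{1}{315}\right) = \frac{254}{315}$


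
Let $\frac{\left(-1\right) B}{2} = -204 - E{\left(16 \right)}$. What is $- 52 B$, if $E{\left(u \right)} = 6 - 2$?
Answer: $-21632$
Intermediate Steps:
$E{\left(u \right)} = 4$ ($E{\left(u \right)} = 6 - 2 = 4$)
$B = 416$ ($B = - 2 \left(-204 - 4\right) = \left(-2\right) \left(-208\right) = 416$)
$- 52 B = \left(-52\right) 416 = -21632$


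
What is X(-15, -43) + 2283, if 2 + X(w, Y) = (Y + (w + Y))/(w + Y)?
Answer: 132399/58 ≈ 2282.7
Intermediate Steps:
X(w, Y) = -2 + (w + 2*Y)/(Y + w) (X(w, Y) = -2 + (Y + (w + Y))/(w + Y) = -2 + (Y + (Y + w))/(Y + w) = -2 + (w + 2*Y)/(Y + w))
X(-15, -43) + 2283 = -1*(-15)/(-43 - 15) + 2283 = -1*(-15)/(-58) + 2283 = -1*(-15)*(-1/58) + 2283 = -15/58 + 2283 = 132399/58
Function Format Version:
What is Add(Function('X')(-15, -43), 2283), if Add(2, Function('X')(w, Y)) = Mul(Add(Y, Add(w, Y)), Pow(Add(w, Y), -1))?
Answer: Rational(132399, 58) ≈ 2282.7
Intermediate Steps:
Function('X')(w, Y) = Add(-2, Mul(Pow(Add(Y, w), -1), Add(w, Mul(2, Y)))) (Function('X')(w, Y) = Add(-2, Mul(Add(Y, Add(w, Y)), Pow(Add(w, Y), -1))) = Add(-2, Mul(Add(Y, Add(Y, w)), Pow(Add(Y, w), -1))) = Add(-2, Mul(Add(w, Mul(2, Y)), Pow(Add(Y, w), -1))) = Add(-2, Mul(Pow(Add(Y, w), -1), Add(w, Mul(2, Y)))))
Add(Function('X')(-15, -43), 2283) = Add(Mul(-1, -15, Pow(Add(-43, -15), -1)), 2283) = Add(Mul(-1, -15, Pow(-58, -1)), 2283) = Add(Mul(-1, -15, Rational(-1, 58)), 2283) = Add(Rational(-15, 58), 2283) = Rational(132399, 58)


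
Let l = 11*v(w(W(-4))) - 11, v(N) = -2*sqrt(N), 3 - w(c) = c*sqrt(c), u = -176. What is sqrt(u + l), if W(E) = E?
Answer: sqrt(-187 - 22*sqrt(3 + 8*I)) ≈ 1.1791 - 15.532*I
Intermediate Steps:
w(c) = 3 - c**(3/2) (w(c) = 3 - c*sqrt(c) = 3 - c**(3/2))
l = -11 - 22*sqrt(3 + 8*I) (l = 11*(-2*sqrt(3 - (-4)**(3/2))) - 11 = 11*(-2*sqrt(3 - (-8)*I)) - 11 = 11*(-2*sqrt(3 + 8*I)) - 11 = -22*sqrt(3 + 8*I) - 11 = -11 - 22*sqrt(3 + 8*I) ≈ -63.855 - 36.629*I)
sqrt(u + l) = sqrt(-176 + (-11 - 22*sqrt(3 + 8*I))) = sqrt(-187 - 22*sqrt(3 + 8*I))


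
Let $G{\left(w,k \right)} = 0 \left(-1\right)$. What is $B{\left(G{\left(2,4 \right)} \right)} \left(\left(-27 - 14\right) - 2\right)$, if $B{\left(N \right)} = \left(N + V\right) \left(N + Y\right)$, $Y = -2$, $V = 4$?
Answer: $344$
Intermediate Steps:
$G{\left(w,k \right)} = 0$
$B{\left(N \right)} = \left(-2 + N\right) \left(4 + N\right)$ ($B{\left(N \right)} = \left(N + 4\right) \left(N - 2\right) = \left(4 + N\right) \left(-2 + N\right) = \left(-2 + N\right) \left(4 + N\right)$)
$B{\left(G{\left(2,4 \right)} \right)} \left(\left(-27 - 14\right) - 2\right) = \left(-8 + 0^{2} + 2 \cdot 0\right) \left(\left(-27 - 14\right) - 2\right) = \left(-8 + 0 + 0\right) \left(-41 - 2\right) = \left(-8\right) \left(-43\right) = 344$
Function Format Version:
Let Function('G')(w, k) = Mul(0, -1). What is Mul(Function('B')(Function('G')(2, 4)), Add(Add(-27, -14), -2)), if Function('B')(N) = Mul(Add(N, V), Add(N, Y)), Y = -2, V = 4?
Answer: 344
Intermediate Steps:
Function('G')(w, k) = 0
Function('B')(N) = Mul(Add(-2, N), Add(4, N)) (Function('B')(N) = Mul(Add(N, 4), Add(N, -2)) = Mul(Add(4, N), Add(-2, N)) = Mul(Add(-2, N), Add(4, N)))
Mul(Function('B')(Function('G')(2, 4)), Add(Add(-27, -14), -2)) = Mul(Add(-8, Pow(0, 2), Mul(2, 0)), Add(Add(-27, -14), -2)) = Mul(Add(-8, 0, 0), Add(-41, -2)) = Mul(-8, -43) = 344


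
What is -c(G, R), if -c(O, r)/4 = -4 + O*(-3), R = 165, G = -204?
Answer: 2432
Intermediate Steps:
c(O, r) = 16 + 12*O (c(O, r) = -4*(-4 + O*(-3)) = -4*(-4 - 3*O) = 16 + 12*O)
-c(G, R) = -(16 + 12*(-204)) = -(16 - 2448) = -1*(-2432) = 2432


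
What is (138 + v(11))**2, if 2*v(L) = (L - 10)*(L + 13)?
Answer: 22500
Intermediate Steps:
v(L) = (-10 + L)*(13 + L)/2 (v(L) = ((L - 10)*(L + 13))/2 = ((-10 + L)*(13 + L))/2 = (-10 + L)*(13 + L)/2)
(138 + v(11))**2 = (138 + (-65 + (1/2)*11**2 + (3/2)*11))**2 = (138 + (-65 + (1/2)*121 + 33/2))**2 = (138 + (-65 + 121/2 + 33/2))**2 = (138 + 12)**2 = 150**2 = 22500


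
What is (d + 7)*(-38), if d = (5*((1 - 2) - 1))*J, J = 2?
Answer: 494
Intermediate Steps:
d = -20 (d = (5*((1 - 2) - 1))*2 = (5*(-1 - 1))*2 = (5*(-2))*2 = -10*2 = -20)
(d + 7)*(-38) = (-20 + 7)*(-38) = -13*(-38) = 494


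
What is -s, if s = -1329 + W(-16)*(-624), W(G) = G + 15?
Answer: 705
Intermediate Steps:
W(G) = 15 + G
s = -705 (s = -1329 + (15 - 16)*(-624) = -1329 - 1*(-624) = -1329 + 624 = -705)
-s = -1*(-705) = 705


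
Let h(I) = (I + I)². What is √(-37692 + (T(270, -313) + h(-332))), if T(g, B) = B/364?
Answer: 3*√1483966757/182 ≈ 634.98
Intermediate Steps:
T(g, B) = B/364 (T(g, B) = B*(1/364) = B/364)
h(I) = 4*I² (h(I) = (2*I)² = 4*I²)
√(-37692 + (T(270, -313) + h(-332))) = √(-37692 + ((1/364)*(-313) + 4*(-332)²)) = √(-37692 + (-313/364 + 4*110224)) = √(-37692 + (-313/364 + 440896)) = √(-37692 + 160485831/364) = √(146765943/364) = 3*√1483966757/182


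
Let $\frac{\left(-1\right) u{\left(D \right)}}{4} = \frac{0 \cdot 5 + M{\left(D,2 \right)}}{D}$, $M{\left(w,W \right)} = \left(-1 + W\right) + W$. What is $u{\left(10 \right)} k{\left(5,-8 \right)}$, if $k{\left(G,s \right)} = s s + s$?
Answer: $- \frac{336}{5} \approx -67.2$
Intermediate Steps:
$M{\left(w,W \right)} = -1 + 2 W$
$k{\left(G,s \right)} = s + s^{2}$ ($k{\left(G,s \right)} = s^{2} + s = s + s^{2}$)
$u{\left(D \right)} = - \frac{12}{D}$ ($u{\left(D \right)} = - 4 \frac{0 \cdot 5 + \left(-1 + 2 \cdot 2\right)}{D} = - 4 \frac{0 + \left(-1 + 4\right)}{D} = - 4 \frac{0 + 3}{D} = - 4 \frac{3}{D} = - \frac{12}{D}$)
$u{\left(10 \right)} k{\left(5,-8 \right)} = - \frac{12}{10} \left(- 8 \left(1 - 8\right)\right) = \left(-12\right) \frac{1}{10} \left(\left(-8\right) \left(-7\right)\right) = \left(- \frac{6}{5}\right) 56 = - \frac{336}{5}$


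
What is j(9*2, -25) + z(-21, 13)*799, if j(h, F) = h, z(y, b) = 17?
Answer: 13601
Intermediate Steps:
j(9*2, -25) + z(-21, 13)*799 = 9*2 + 17*799 = 18 + 13583 = 13601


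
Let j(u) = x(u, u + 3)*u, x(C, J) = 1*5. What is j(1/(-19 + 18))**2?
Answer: 25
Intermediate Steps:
x(C, J) = 5
j(u) = 5*u
j(1/(-19 + 18))**2 = (5/(-19 + 18))**2 = (5/(-1))**2 = (5*(-1))**2 = (-5)**2 = 25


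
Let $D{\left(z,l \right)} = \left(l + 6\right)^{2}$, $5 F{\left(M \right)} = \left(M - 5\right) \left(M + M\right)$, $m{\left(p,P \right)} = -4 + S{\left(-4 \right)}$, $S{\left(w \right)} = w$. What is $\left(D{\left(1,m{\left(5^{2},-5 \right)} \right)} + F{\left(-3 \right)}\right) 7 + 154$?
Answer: $\frac{1246}{5} \approx 249.2$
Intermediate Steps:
$m{\left(p,P \right)} = -8$ ($m{\left(p,P \right)} = -4 - 4 = -8$)
$F{\left(M \right)} = \frac{2 M \left(-5 + M\right)}{5}$ ($F{\left(M \right)} = \frac{\left(M - 5\right) \left(M + M\right)}{5} = \frac{\left(-5 + M\right) 2 M}{5} = \frac{2 M \left(-5 + M\right)}{5}$)
$D{\left(z,l \right)} = \left(6 + l\right)^{2}$
$\left(D{\left(1,m{\left(5^{2},-5 \right)} \right)} + F{\left(-3 \right)}\right) 7 + 154 = \left(\left(6 - 8\right)^{2} + \frac{2}{5} \left(-3\right) \left(-5 - 3\right)\right) 7 + 154 = \left(\left(-2\right)^{2} + \frac{2}{5} \left(-3\right) \left(-8\right)\right) 7 + 154 = \left(4 + \frac{48}{5}\right) 7 + 154 = \frac{68}{5} \cdot 7 + 154 = \frac{476}{5} + 154 = \frac{1246}{5}$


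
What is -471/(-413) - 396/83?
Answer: -124455/34279 ≈ -3.6306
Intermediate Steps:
-471/(-413) - 396/83 = -471*(-1/413) - 396*1/83 = 471/413 - 396/83 = -124455/34279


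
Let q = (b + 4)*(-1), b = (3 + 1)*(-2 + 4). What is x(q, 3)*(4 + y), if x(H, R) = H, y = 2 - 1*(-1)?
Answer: -84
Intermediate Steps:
b = 8 (b = 4*2 = 8)
q = -12 (q = (8 + 4)*(-1) = 12*(-1) = -12)
y = 3 (y = 2 + 1 = 3)
x(q, 3)*(4 + y) = -12*(4 + 3) = -12*7 = -84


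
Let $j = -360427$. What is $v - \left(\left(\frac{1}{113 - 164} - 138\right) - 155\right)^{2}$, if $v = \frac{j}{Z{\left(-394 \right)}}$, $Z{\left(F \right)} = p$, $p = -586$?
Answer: $- \frac{129929887069}{1524186} \approx -85245.0$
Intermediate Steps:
$Z{\left(F \right)} = -586$
$v = \frac{360427}{586}$ ($v = - \frac{360427}{-586} = \left(-360427\right) \left(- \frac{1}{586}\right) = \frac{360427}{586} \approx 615.06$)
$v - \left(\left(\frac{1}{113 - 164} - 138\right) - 155\right)^{2} = \frac{360427}{586} - \left(\left(\frac{1}{113 - 164} - 138\right) - 155\right)^{2} = \frac{360427}{586} - \left(\left(\frac{1}{-51} - 138\right) - 155\right)^{2} = \frac{360427}{586} - \left(\left(- \frac{1}{51} - 138\right) - 155\right)^{2} = \frac{360427}{586} - \left(- \frac{7039}{51} - 155\right)^{2} = \frac{360427}{586} - \left(- \frac{14944}{51}\right)^{2} = \frac{360427}{586} - \frac{223323136}{2601} = - \frac{129929887069}{1524186}$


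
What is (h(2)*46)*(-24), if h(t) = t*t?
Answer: -4416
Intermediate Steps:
h(t) = t²
(h(2)*46)*(-24) = (2²*46)*(-24) = (4*46)*(-24) = 184*(-24) = -4416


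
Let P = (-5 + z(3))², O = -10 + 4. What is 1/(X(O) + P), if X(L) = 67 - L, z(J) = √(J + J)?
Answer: 13/1277 + 5*√6/5108 ≈ 0.012578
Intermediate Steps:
z(J) = √2*√J (z(J) = √(2*J) = √2*√J)
O = -6
P = (-5 + √6)² (P = (-5 + √2*√3)² = (-5 + √6)² ≈ 6.5051)
1/(X(O) + P) = 1/((67 - 1*(-6)) + (5 - √6)²) = 1/((67 + 6) + (5 - √6)²) = 1/(73 + (5 - √6)²)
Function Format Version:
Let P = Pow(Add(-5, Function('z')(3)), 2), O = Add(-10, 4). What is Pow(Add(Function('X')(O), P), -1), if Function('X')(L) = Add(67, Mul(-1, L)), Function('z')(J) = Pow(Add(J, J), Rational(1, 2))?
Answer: Add(Rational(13, 1277), Mul(Rational(5, 5108), Pow(6, Rational(1, 2)))) ≈ 0.012578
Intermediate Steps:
Function('z')(J) = Mul(Pow(2, Rational(1, 2)), Pow(J, Rational(1, 2))) (Function('z')(J) = Pow(Mul(2, J), Rational(1, 2)) = Mul(Pow(2, Rational(1, 2)), Pow(J, Rational(1, 2))))
O = -6
P = Pow(Add(-5, Pow(6, Rational(1, 2))), 2) (P = Pow(Add(-5, Mul(Pow(2, Rational(1, 2)), Pow(3, Rational(1, 2)))), 2) = Pow(Add(-5, Pow(6, Rational(1, 2))), 2) ≈ 6.5051)
Pow(Add(Function('X')(O), P), -1) = Pow(Add(Add(67, Mul(-1, -6)), Pow(Add(5, Mul(-1, Pow(6, Rational(1, 2)))), 2)), -1) = Pow(Add(Add(67, 6), Pow(Add(5, Mul(-1, Pow(6, Rational(1, 2)))), 2)), -1) = Pow(Add(73, Pow(Add(5, Mul(-1, Pow(6, Rational(1, 2)))), 2)), -1)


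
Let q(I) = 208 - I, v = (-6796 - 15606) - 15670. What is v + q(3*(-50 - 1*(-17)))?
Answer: -37765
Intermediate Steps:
v = -38072 (v = -22402 - 15670 = -38072)
v + q(3*(-50 - 1*(-17))) = -38072 + (208 - 3*(-50 - 1*(-17))) = -38072 + (208 - 3*(-50 + 17)) = -38072 + (208 - 3*(-33)) = -38072 + (208 - 1*(-99)) = -38072 + (208 + 99) = -38072 + 307 = -37765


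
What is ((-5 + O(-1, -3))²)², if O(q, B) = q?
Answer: 1296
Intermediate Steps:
((-5 + O(-1, -3))²)² = ((-5 - 1)²)² = ((-6)²)² = 36² = 1296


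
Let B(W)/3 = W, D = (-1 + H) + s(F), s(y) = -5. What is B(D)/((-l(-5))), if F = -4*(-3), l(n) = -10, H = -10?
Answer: -24/5 ≈ -4.8000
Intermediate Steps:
F = 12
D = -16 (D = (-1 - 10) - 5 = -11 - 5 = -16)
B(W) = 3*W
B(D)/((-l(-5))) = (3*(-16))/((-1*(-10))) = -48/10 = -48*⅒ = -24/5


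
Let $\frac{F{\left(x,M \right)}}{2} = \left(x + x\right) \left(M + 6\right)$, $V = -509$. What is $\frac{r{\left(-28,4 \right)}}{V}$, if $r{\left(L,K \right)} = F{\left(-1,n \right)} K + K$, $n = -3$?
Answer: $\frac{44}{509} \approx 0.086444$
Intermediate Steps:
$F{\left(x,M \right)} = 4 x \left(6 + M\right)$ ($F{\left(x,M \right)} = 2 \left(x + x\right) \left(M + 6\right) = 2 \cdot 2 x \left(6 + M\right) = 4 x \left(6 + M\right)$)
$r{\left(L,K \right)} = - 11 K$ ($r{\left(L,K \right)} = 4 \left(-1\right) \left(6 - 3\right) K + K = 4 \left(-1\right) 3 K + K = - 12 K + K = - 11 K$)
$\frac{r{\left(-28,4 \right)}}{V} = \frac{\left(-11\right) 4}{-509} = \left(-44\right) \left(- \frac{1}{509}\right) = \frac{44}{509}$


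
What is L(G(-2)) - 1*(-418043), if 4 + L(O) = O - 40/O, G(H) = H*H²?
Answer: 418036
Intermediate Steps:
G(H) = H³
L(O) = -4 + O - 40/O (L(O) = -4 + (O - 40/O) = -4 + O - 40/O)
L(G(-2)) - 1*(-418043) = (-4 + (-2)³ - 40/((-2)³)) - 1*(-418043) = (-4 - 8 - 40/(-8)) + 418043 = (-4 - 8 - 40*(-⅛)) + 418043 = (-4 - 8 + 5) + 418043 = -7 + 418043 = 418036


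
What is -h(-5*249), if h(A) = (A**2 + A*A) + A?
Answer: -3098805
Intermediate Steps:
h(A) = A + 2*A**2 (h(A) = (A**2 + A**2) + A = 2*A**2 + A = A + 2*A**2)
-h(-5*249) = -(-5*249)*(1 + 2*(-5*249)) = -(-1245)*(1 + 2*(-1245)) = -(-1245)*(1 - 2490) = -(-1245)*(-2489) = -1*3098805 = -3098805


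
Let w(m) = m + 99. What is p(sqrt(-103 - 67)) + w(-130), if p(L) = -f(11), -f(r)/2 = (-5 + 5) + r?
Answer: -9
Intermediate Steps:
f(r) = -2*r (f(r) = -2*((-5 + 5) + r) = -2*(0 + r) = -2*r)
p(L) = 22 (p(L) = -(-2)*11 = -1*(-22) = 22)
w(m) = 99 + m
p(sqrt(-103 - 67)) + w(-130) = 22 + (99 - 130) = 22 - 31 = -9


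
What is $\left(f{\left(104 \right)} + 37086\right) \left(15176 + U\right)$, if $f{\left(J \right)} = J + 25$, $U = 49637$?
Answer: $2412015795$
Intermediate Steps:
$f{\left(J \right)} = 25 + J$
$\left(f{\left(104 \right)} + 37086\right) \left(15176 + U\right) = \left(\left(25 + 104\right) + 37086\right) \left(15176 + 49637\right) = \left(129 + 37086\right) 64813 = 37215 \cdot 64813 = 2412015795$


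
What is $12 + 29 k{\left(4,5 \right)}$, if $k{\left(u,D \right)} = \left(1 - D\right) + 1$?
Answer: $-75$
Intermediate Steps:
$k{\left(u,D \right)} = 2 - D$
$12 + 29 k{\left(4,5 \right)} = 12 + 29 \left(2 - 5\right) = 12 + 29 \left(-3\right) = 12 - 87 = -75$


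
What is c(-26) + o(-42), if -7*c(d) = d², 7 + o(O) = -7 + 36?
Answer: -522/7 ≈ -74.571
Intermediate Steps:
o(O) = 22 (o(O) = -7 + (-7 + 36) = -7 + 29 = 22)
c(d) = -d²/7
c(-26) + o(-42) = -⅐*(-26)² + 22 = -⅐*676 + 22 = -676/7 + 22 = -522/7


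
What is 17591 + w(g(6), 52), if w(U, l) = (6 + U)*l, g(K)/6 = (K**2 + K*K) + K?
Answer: 42239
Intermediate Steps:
g(K) = 6*K + 12*K**2 (g(K) = 6*((K**2 + K*K) + K) = 6*((K**2 + K**2) + K) = 6*(2*K**2 + K) = 6*(K + 2*K**2) = 6*K + 12*K**2)
w(U, l) = l*(6 + U)
17591 + w(g(6), 52) = 17591 + 52*(6 + 6*6*(1 + 2*6)) = 17591 + 52*(6 + 6*6*(1 + 12)) = 17591 + 52*(6 + 6*6*13) = 17591 + 52*(6 + 468) = 17591 + 52*474 = 17591 + 24648 = 42239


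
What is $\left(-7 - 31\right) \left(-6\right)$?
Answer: $228$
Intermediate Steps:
$\left(-7 - 31\right) \left(-6\right) = \left(-38\right) \left(-6\right) = 228$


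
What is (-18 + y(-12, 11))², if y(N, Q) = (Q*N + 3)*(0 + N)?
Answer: 2340900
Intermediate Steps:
y(N, Q) = N*(3 + N*Q) (y(N, Q) = (N*Q + 3)*N = (3 + N*Q)*N = N*(3 + N*Q))
(-18 + y(-12, 11))² = (-18 - 12*(3 - 12*11))² = (-18 - 12*(3 - 132))² = (-18 - 12*(-129))² = (-18 + 1548)² = 1530² = 2340900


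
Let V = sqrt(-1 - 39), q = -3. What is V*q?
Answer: -6*I*sqrt(10) ≈ -18.974*I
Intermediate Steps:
V = 2*I*sqrt(10) (V = sqrt(-40) = 2*I*sqrt(10) ≈ 6.3246*I)
V*q = (2*I*sqrt(10))*(-3) = -6*I*sqrt(10)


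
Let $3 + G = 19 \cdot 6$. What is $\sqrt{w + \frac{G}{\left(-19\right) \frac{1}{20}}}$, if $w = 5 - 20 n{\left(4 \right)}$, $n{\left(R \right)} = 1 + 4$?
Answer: $\frac{5 i \sqrt{3059}}{19} \approx 14.555 i$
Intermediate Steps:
$n{\left(R \right)} = 5$
$G = 111$ ($G = -3 + 19 \cdot 6 = -3 + 114 = 111$)
$w = -95$ ($w = 5 - 100 = -95$)
$\sqrt{w + \frac{G}{\left(-19\right) \frac{1}{20}}} = \sqrt{-95 + \frac{1}{\left(-19\right) \frac{1}{20}} \cdot 111} = \sqrt{-95 + \frac{1}{- \frac{19}{20}} \cdot 111} = \sqrt{-95 - \frac{2220}{19}} = \sqrt{- \frac{4025}{19}} = \frac{5 i \sqrt{3059}}{19}$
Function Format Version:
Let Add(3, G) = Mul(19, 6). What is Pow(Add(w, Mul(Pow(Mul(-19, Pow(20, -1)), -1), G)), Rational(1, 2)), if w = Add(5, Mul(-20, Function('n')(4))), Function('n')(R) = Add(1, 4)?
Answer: Mul(Rational(5, 19), I, Pow(3059, Rational(1, 2))) ≈ Mul(14.555, I)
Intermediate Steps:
Function('n')(R) = 5
G = 111 (G = Add(-3, Mul(19, 6)) = Add(-3, 114) = 111)
w = -95 (w = Add(5, Mul(-20, 5)) = Add(5, -100) = -95)
Pow(Add(w, Mul(Pow(Mul(-19, Pow(20, -1)), -1), G)), Rational(1, 2)) = Pow(Add(-95, Mul(Pow(Mul(-19, Pow(20, -1)), -1), 111)), Rational(1, 2)) = Pow(Add(-95, Mul(Pow(Mul(-19, Rational(1, 20)), -1), 111)), Rational(1, 2)) = Pow(Add(-95, Mul(Pow(Rational(-19, 20), -1), 111)), Rational(1, 2)) = Pow(Add(-95, Mul(Rational(-20, 19), 111)), Rational(1, 2)) = Pow(Add(-95, Rational(-2220, 19)), Rational(1, 2)) = Pow(Rational(-4025, 19), Rational(1, 2)) = Mul(Rational(5, 19), I, Pow(3059, Rational(1, 2)))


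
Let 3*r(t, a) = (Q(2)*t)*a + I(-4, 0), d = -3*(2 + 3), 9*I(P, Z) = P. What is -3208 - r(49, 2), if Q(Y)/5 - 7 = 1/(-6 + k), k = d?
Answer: -117272/27 ≈ -4343.4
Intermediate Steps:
I(P, Z) = P/9
d = -15 (d = -3*5 = -15)
k = -15
Q(Y) = 730/21 (Q(Y) = 35 + 5/(-6 - 15) = 35 + 5/(-21) = 35 + 5*(-1/21) = 35 - 5/21 = 730/21)
r(t, a) = -4/27 + 730*a*t/63 (r(t, a) = ((730*t/21)*a + (⅑)*(-4))/3 = (730*a*t/21 - 4/9)/3 = (-4/9 + 730*a*t/21)/3 = -4/27 + 730*a*t/63)
-3208 - r(49, 2) = -3208 - (-4/27 + (730/63)*2*49) = -3208 - (-4/27 + 10220/9) = -3208 - 1*30656/27 = -3208 - 30656/27 = -117272/27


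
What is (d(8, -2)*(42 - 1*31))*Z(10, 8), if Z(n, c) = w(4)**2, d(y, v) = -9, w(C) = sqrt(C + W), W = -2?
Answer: -198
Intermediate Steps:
w(C) = sqrt(-2 + C) (w(C) = sqrt(C - 2) = sqrt(-2 + C))
Z(n, c) = 2 (Z(n, c) = (sqrt(-2 + 4))**2 = (sqrt(2))**2 = 2)
(d(8, -2)*(42 - 1*31))*Z(10, 8) = -9*(42 - 1*31)*2 = -9*(42 - 31)*2 = -9*11*2 = -99*2 = -198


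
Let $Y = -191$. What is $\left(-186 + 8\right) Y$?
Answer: $33998$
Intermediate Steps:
$\left(-186 + 8\right) Y = \left(-186 + 8\right) \left(-191\right) = \left(-178\right) \left(-191\right) = 33998$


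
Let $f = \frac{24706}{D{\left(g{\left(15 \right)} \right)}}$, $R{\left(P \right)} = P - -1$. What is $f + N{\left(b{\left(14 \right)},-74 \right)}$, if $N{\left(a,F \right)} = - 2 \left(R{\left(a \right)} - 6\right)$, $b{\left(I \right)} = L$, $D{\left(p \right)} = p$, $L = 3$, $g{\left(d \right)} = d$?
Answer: $\frac{24766}{15} \approx 1651.1$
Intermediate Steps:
$R{\left(P \right)} = 1 + P$ ($R{\left(P \right)} = P + 1 = 1 + P$)
$b{\left(I \right)} = 3$
$f = \frac{24706}{15} \approx 1647.1$
$N{\left(a,F \right)} = 10 - 2 a$ ($N{\left(a,F \right)} = - 2 \left(\left(1 + a\right) - 6\right) = - 2 \left(-5 + a\right) = 10 - 2 a$)
$f + N{\left(b{\left(14 \right)},-74 \right)} = \frac{24706}{15} + \left(10 - 6\right) = \frac{24706}{15} + 4 = \frac{24766}{15}$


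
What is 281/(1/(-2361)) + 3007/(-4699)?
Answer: -3117512266/4699 ≈ -6.6344e+5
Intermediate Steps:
281/(1/(-2361)) + 3007/(-4699) = 281/(-1/2361) + 3007*(-1/4699) = 281*(-2361) - 3007/4699 = -663441 - 3007/4699 = -3117512266/4699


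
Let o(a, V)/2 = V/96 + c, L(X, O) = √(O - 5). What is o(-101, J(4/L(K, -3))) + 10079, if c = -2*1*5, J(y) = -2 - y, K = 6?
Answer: 241415/24 + I*√2/48 ≈ 10059.0 + 0.029463*I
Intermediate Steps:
L(X, O) = √(-5 + O)
c = -10 (c = -2*5 = -10)
o(a, V) = -20 + V/48 (o(a, V) = 2*(V/96 - 10) = 2*(-10 + V/96) = -20 + V/48)
o(-101, J(4/L(K, -3))) + 10079 = (-20 + (-2 - 4/(√(-5 - 3)))/48) + 10079 = (-20 + (-2 - 4/(√(-8)))/48) + 10079 = (-20 + (-2 - 4/(2*I*√2))/48) + 10079 = (-20 + (-2 - 4*(-I*√2/4))/48) + 10079 = (-20 + (-2 - (-1)*I*√2)/48) + 10079 = (-20 + (-2 + I*√2)/48) + 10079 = (-20 + (-1/24 + I*√2/48)) + 10079 = (-481/24 + I*√2/48) + 10079 = 241415/24 + I*√2/48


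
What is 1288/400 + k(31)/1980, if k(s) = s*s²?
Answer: 180833/9900 ≈ 18.266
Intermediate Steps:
k(s) = s³
1288/400 + k(31)/1980 = 1288/400 + 31³/1980 = 1288*(1/400) + 29791*(1/1980) = 161/50 + 29791/1980 = 180833/9900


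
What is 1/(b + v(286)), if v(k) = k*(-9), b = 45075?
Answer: 1/42501 ≈ 2.3529e-5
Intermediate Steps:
v(k) = -9*k
1/(b + v(286)) = 1/(45075 - 9*286) = 1/(45075 - 2574) = 1/42501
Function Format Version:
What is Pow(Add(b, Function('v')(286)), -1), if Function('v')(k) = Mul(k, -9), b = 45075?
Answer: Rational(1, 42501) ≈ 2.3529e-5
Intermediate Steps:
Function('v')(k) = Mul(-9, k)
Pow(Add(b, Function('v')(286)), -1) = Pow(Add(45075, Mul(-9, 286)), -1) = Pow(Add(45075, -2574), -1) = Pow(42501, -1) = Rational(1, 42501)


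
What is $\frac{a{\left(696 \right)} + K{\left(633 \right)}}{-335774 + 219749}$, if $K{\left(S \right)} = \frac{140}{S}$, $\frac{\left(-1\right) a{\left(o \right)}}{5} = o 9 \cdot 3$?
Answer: $\frac{699724}{864045} \approx 0.80982$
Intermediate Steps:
$a{\left(o \right)} = - 135 o$ ($a{\left(o \right)} = - 5 o 9 \cdot 3 = - 5 \cdot 9 o 3 = - 5 \cdot 27 o = - 135 o$)
$\frac{a{\left(696 \right)} + K{\left(633 \right)}}{-335774 + 219749} = \frac{\left(-135\right) 696 + \frac{140}{633}}{-335774 + 219749} = \frac{-93960 + 140 \cdot \frac{1}{633}}{-116025} = \left(-93960 + \frac{140}{633}\right) \left(- \frac{1}{116025}\right) = \left(- \frac{59476540}{633}\right) \left(- \frac{1}{116025}\right) = \frac{699724}{864045}$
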